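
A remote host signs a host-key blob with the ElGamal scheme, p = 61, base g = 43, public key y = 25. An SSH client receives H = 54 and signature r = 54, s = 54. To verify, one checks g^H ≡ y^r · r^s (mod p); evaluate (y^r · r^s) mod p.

25^54 mod 61 = 58
54^54 mod 61 = 3
y^r · r^s ≡ 58·3 = 174 ≡ 52 (mod 61)

52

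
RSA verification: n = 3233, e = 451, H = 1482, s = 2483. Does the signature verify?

s^451 mod 3233 = 1482
1482 = H, so the signature checks out.

verifies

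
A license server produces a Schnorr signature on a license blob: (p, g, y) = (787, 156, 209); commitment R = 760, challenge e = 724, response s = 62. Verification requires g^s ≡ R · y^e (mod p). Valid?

g^s mod p:
Squares mod 787: 156^1≡156, 156^2≡726, 156^4≡573, 156^8≡150, 156^16≡464, 156^32≡445
62 = 32 + 16 + 8 + 4 + 2, so 156^62 ≡ 445·464·150·573·726 ≡ 779 (mod 787)
R · y^e mod p:
Squares mod 787: 209^1≡209, 209^2≡396, 209^4≡203, 209^8≡285, 209^16≡164, 209^32≡138, 209^64≡156, 209^128≡726, 209^256≡573, 209^512≡150
724 = 512 + 128 + 64 + 16 + 4, so 209^724 ≡ 150·726·156·164·203 ≡ 729 (mod 787)
760·729 = 554040 ≡ 779 (mod 787)
779 ≡ 779 (mod 787); signature holds.

yes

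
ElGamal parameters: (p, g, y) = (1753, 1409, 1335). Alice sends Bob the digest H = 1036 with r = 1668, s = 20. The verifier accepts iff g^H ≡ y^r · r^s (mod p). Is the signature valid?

Left side g^H mod p:
Squares mod 1753: 1409^1≡1409, 1409^2≡885, 1409^4≡1387, 1409^8≡728, 1409^16≡578, 1409^32≡1014, 1409^64≡938, 1409^128≡1591, 1409^256≡1702, 1409^512≡848, 1409^1024≡374
1036 = 1024 + 8 + 4, so 1409^1036 ≡ 374·728·1387 ≡ 1239 (mod 1753)
Right side y^r · r^s mod p:
Squares mod 1753: 1335^1≡1335, 1335^2≡1177, 1335^4≡459, 1335^8≡321, 1335^16≡1367, 1335^32≡1744, 1335^64≡81, 1335^128≡1302, 1335^256≡53, 1335^512≡1056, 1335^1024≡228
1668 = 1024 + 512 + 128 + 4, so 1335^1668 ≡ 228·1056·1302·459 ≡ 577 (mod 1753)
Squares mod 1753: 1668^1≡1668, 1668^2≡213, 1668^4≡1544, 1668^8≡1609, 1668^16≡1453
20 = 16 + 4, so 1668^20 ≡ 1453·1544 ≡ 1345 (mod 1753)
577·1345 = 776065 ≡ 1239 (mod 1753)
1239 ≡ 1239 (mod 1753), so the signature is genuine.

valid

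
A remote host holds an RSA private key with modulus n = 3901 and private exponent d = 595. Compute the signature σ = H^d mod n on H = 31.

H^2 ≡ 31^2 = 961
H^4 ≡ 961^2 = 923521 ≡ 2885
H^8 ≡ 2885^2 = 8323225 ≡ 2392
H^16 ≡ 2392^2 = 5721664 ≡ 2798
H^32 ≡ 2798^2 = 7828804 ≡ 3398
H^64 ≡ 3398^2 = 11546404 ≡ 3345
H^128 ≡ 3345^2 = 11189025 ≡ 957
H^256 ≡ 957^2 = 915849 ≡ 3015
H^512 ≡ 3015^2 = 9090225 ≡ 895
595 = 512 + 64 + 16 + 2 + 1, so H^595 ≡ 895·3345·2798·961·31 ≡ 3592 (mod 3901)

3592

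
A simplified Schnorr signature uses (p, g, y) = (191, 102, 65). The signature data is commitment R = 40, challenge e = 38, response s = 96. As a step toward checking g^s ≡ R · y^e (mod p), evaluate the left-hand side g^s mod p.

102

102^2 = 10404 ≡ 90
102^4 ≡ 90^2 = 8100 ≡ 78
102^8 ≡ 78^2 = 6084 ≡ 163
102^16 ≡ 163^2 = 26569 ≡ 20
102^32 ≡ 20^2 = 400 ≡ 18
102^64 ≡ 18^2 = 324 ≡ 133
96 = 64 + 32, so 102^96 ≡ 133·18 ≡ 102 (mod 191)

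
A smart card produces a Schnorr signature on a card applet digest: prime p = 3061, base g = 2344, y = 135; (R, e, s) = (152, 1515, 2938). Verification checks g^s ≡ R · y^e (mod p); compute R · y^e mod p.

Squares mod 3061: 135^1≡135, 135^2≡2920, 135^4≡1515, 135^8≡2536, 135^16≡135, 135^32≡2920, 135^64≡1515, 135^128≡2536, 135^256≡135, 135^512≡2920, 135^1024≡1515
1515 = 1024 + 256 + 128 + 64 + 32 + 8 + 2 + 1, so 135^1515 ≡ 1515·135·2536·1515·2920·2536·2920·135 ≡ 1 (mod 3061)
R · y^e ≡ 152·1 = 152 ≡ 152 (mod 3061)

152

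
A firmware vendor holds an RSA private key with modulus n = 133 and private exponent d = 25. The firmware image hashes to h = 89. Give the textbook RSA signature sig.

124

h^2 ≡ 89^2 = 7921 ≡ 74
h^4 ≡ 74^2 = 5476 ≡ 23
h^8 ≡ 23^2 = 529 ≡ 130
h^16 ≡ 130^2 = 16900 ≡ 9
25 = 16 + 8 + 1, so h^25 ≡ 9·130·89 ≡ 124 (mod 133)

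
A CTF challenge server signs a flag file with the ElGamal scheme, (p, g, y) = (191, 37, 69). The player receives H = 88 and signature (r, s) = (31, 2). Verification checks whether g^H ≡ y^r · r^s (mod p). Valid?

Left side g^H mod p:
37^88 mod 191 = 180
Right side y^r · r^s mod p:
69^31 mod 191 = 125
31^2 mod 191 = 6
125·6 = 750 ≡ 177 (mod 191)
180 ≠ 177, so verification fails.

no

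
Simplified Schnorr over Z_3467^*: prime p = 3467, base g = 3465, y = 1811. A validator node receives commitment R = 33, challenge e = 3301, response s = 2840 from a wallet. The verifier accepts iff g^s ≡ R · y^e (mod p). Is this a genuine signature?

genuine

g^s mod p:
3465^2 = 12006225 ≡ 4
3465^4 ≡ 4^2 = 16
3465^8 ≡ 16^2 = 256
3465^16 ≡ 256^2 = 65536 ≡ 3130
3465^32 ≡ 3130^2 = 9796900 ≡ 2625
3465^64 ≡ 2625^2 = 6890625 ≡ 1696
3465^128 ≡ 1696^2 = 2876416 ≡ 2273
3465^256 ≡ 2273^2 = 5166529 ≡ 699
3465^512 ≡ 699^2 = 488601 ≡ 3221
3465^1024 ≡ 3221^2 = 10374841 ≡ 1577
3465^2048 ≡ 1577^2 = 2486929 ≡ 1090
2840 = 2048 + 512 + 256 + 16 + 8, so 3465^2840 ≡ 1090·3221·699·3130·256 ≡ 2229 (mod 3467)
R · y^e mod p:
1811^2 = 3279721 ≡ 3406
1811^4 ≡ 3406^2 = 11600836 ≡ 254
1811^8 ≡ 254^2 = 64516 ≡ 2110
1811^16 ≡ 2110^2 = 4452100 ≡ 472
1811^32 ≡ 472^2 = 222784 ≡ 896
1811^64 ≡ 896^2 = 802816 ≡ 1939
1811^128 ≡ 1939^2 = 3759721 ≡ 1493
1811^256 ≡ 1493^2 = 2229049 ≡ 3235
1811^512 ≡ 3235^2 = 10465225 ≡ 1819
1811^1024 ≡ 1819^2 = 3308761 ≡ 1243
1811^2048 ≡ 1243^2 = 1545049 ≡ 2234
3301 = 2048 + 1024 + 128 + 64 + 32 + 4 + 1, so 1811^3301 ≡ 2234·1243·1493·1939·896·254·1811 ≡ 2589 (mod 3467)
33·2589 = 85437 ≡ 2229 (mod 3467)
2229 ≡ 2229 (mod 3467); signature holds.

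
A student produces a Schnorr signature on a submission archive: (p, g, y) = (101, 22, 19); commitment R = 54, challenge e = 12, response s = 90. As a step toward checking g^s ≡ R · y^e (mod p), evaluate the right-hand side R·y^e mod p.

Squares mod 101: 19^1≡19, 19^2≡58, 19^4≡31, 19^8≡52
12 = 8 + 4, so 19^12 ≡ 52·31 ≡ 97 (mod 101)
R · y^e ≡ 54·97 = 5238 ≡ 87 (mod 101)

87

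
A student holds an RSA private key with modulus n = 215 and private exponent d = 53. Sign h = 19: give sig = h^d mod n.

29

h^2 ≡ 19^2 = 361 ≡ 146
h^4 ≡ 146^2 = 21316 ≡ 31
h^8 ≡ 31^2 = 961 ≡ 101
h^16 ≡ 101^2 = 10201 ≡ 96
h^32 ≡ 96^2 = 9216 ≡ 186
53 = 32 + 16 + 4 + 1, so h^53 ≡ 186·96·31·19 ≡ 29 (mod 215)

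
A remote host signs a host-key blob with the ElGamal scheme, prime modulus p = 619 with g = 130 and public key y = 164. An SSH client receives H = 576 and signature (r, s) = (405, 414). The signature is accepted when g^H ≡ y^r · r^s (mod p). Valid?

yes

Left side g^H mod p:
130^576 mod 619 = 524
Right side y^r · r^s mod p:
164^405 mod 619 = 382
405^414 mod 619 = 575
382·575 = 219650 ≡ 524 (mod 619)
524 ≡ 524 (mod 619), so the signature is genuine.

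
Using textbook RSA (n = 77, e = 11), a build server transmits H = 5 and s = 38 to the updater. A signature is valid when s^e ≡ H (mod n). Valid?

yes

s^11 mod 77 = 5
5 = H, so the signature checks out.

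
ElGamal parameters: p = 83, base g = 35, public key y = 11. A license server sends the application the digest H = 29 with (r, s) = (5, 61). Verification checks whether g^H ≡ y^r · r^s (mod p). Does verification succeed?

Left side g^H mod p:
Squares mod 83: 35^1≡35, 35^2≡63, 35^4≡68, 35^8≡59, 35^16≡78
29 = 16 + 8 + 4 + 1, so 35^29 ≡ 78·59·68·35 ≡ 80 (mod 83)
Right side y^r · r^s mod p:
Squares mod 83: 11^1≡11, 11^2≡38, 11^4≡33
5 = 4 + 1, so 11^5 ≡ 33·11 ≡ 31 (mod 83)
Squares mod 83: 5^1≡5, 5^2≡25, 5^4≡44, 5^8≡27, 5^16≡65, 5^32≡75
61 = 32 + 16 + 8 + 4 + 1, so 5^61 ≡ 75·65·27·44·5 ≡ 45 (mod 83)
31·45 = 1395 ≡ 67 (mod 83)
80 ≠ 67, so verification fails.

fails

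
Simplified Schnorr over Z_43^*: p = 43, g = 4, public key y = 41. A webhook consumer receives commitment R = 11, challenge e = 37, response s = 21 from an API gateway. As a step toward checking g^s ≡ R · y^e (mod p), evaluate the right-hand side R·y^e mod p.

1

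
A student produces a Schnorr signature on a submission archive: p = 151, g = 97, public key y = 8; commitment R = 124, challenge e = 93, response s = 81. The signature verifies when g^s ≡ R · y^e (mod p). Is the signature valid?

g^s mod p:
Squares mod 151: 97^1≡97, 97^2≡47, 97^4≡95, 97^8≡116, 97^16≡17, 97^32≡138, 97^64≡18
81 = 64 + 16 + 1, so 97^81 ≡ 18·17·97 ≡ 86 (mod 151)
R · y^e mod p:
Squares mod 151: 8^1≡8, 8^2≡64, 8^4≡19, 8^8≡59, 8^16≡8, 8^32≡64, 8^64≡19
93 = 64 + 16 + 8 + 4 + 1, so 8^93 ≡ 19·8·59·19·8 ≡ 59 (mod 151)
124·59 = 7316 ≡ 68 (mod 151)
86 ≠ 68; the check fails.

invalid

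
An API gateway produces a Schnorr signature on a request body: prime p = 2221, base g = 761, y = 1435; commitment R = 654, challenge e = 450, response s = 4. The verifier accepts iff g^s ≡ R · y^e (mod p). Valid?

yes

g^s mod p:
761^2 = 579121 ≡ 1661
761^4 ≡ 1661^2 = 2758921 ≡ 439
R · y^e mod p:
1435^2 = 2059225 ≡ 358
1435^4 ≡ 358^2 = 128164 ≡ 1567
1435^8 ≡ 1567^2 = 2455489 ≡ 1284
1435^16 ≡ 1284^2 = 1648656 ≡ 674
1435^32 ≡ 674^2 = 454276 ≡ 1192
1435^64 ≡ 1192^2 = 1420864 ≡ 1645
1435^128 ≡ 1645^2 = 2706025 ≡ 847
1435^256 ≡ 847^2 = 717409 ≡ 26
450 = 256 + 128 + 64 + 2, so 1435^450 ≡ 26·847·1645·358 ≡ 1770 (mod 2221)
654·1770 = 1157580 ≡ 439 (mod 2221)
439 ≡ 439 (mod 2221); signature holds.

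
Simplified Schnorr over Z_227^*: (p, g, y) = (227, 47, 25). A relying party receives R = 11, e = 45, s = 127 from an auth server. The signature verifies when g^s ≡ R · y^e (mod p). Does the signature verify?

verifies

g^s mod p:
47^2 = 2209 ≡ 166
47^4 ≡ 166^2 = 27556 ≡ 89
47^8 ≡ 89^2 = 7921 ≡ 203
47^16 ≡ 203^2 = 41209 ≡ 122
47^32 ≡ 122^2 = 14884 ≡ 129
47^64 ≡ 129^2 = 16641 ≡ 70
127 = 64 + 32 + 16 + 8 + 4 + 2 + 1, so 47^127 ≡ 70·129·122·203·89·166·47 ≡ 225 (mod 227)
R · y^e mod p:
25^2 = 625 ≡ 171
25^4 ≡ 171^2 = 29241 ≡ 185
25^8 ≡ 185^2 = 34225 ≡ 175
25^16 ≡ 175^2 = 30625 ≡ 207
25^32 ≡ 207^2 = 42849 ≡ 173
45 = 32 + 8 + 4 + 1, so 25^45 ≡ 173·175·185·25 ≡ 103 (mod 227)
11·103 = 1133 ≡ 225 (mod 227)
225 ≡ 225 (mod 227); signature holds.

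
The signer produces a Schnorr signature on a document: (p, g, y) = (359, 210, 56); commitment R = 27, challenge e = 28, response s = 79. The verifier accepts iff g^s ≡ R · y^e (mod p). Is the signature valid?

g^s mod p:
Squares mod 359: 210^1≡210, 210^2≡302, 210^4≡18, 210^8≡324, 210^16≡148, 210^32≡5, 210^64≡25
79 = 64 + 8 + 4 + 2 + 1, so 210^79 ≡ 25·324·18·302·210 ≡ 86 (mod 359)
R · y^e mod p:
Squares mod 359: 56^1≡56, 56^2≡264, 56^4≡50, 56^8≡346, 56^16≡169
28 = 16 + 8 + 4, so 56^28 ≡ 169·346·50 ≡ 4 (mod 359)
27·4 = 108 ≡ 108 (mod 359)
86 ≠ 108; the check fails.

invalid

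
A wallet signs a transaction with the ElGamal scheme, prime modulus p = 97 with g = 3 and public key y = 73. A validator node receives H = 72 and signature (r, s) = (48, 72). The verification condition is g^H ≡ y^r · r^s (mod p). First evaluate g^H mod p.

96

Squares mod 97: 3^1≡3, 3^2≡9, 3^4≡81, 3^8≡62, 3^16≡61, 3^32≡35, 3^64≡61
72 = 64 + 8, so 3^72 ≡ 61·62 ≡ 96 (mod 97)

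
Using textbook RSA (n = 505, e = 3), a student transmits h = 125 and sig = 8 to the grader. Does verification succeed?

fails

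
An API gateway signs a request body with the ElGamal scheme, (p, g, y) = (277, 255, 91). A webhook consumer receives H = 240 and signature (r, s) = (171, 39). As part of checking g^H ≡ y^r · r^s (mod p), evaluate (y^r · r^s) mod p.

19

Squares mod 277: 91^1≡91, 91^2≡248, 91^4≡10, 91^8≡100, 91^16≡28, 91^32≡230, 91^64≡270, 91^128≡49
171 = 128 + 32 + 8 + 2 + 1, so 91^171 ≡ 49·230·100·248·91 ≡ 155 (mod 277)
Squares mod 277: 171^1≡171, 171^2≡156, 171^4≡237, 171^8≡215, 171^16≡243, 171^32≡48
39 = 32 + 4 + 2 + 1, so 171^39 ≡ 48·237·156·171 ≡ 211 (mod 277)
y^r · r^s ≡ 155·211 = 32705 ≡ 19 (mod 277)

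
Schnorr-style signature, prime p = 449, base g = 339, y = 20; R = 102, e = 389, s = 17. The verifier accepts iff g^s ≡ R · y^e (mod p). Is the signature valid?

valid

g^s mod p:
339^2 = 114921 ≡ 426
339^4 ≡ 426^2 = 181476 ≡ 80
339^8 ≡ 80^2 = 6400 ≡ 114
339^16 ≡ 114^2 = 12996 ≡ 424
17 = 16 + 1, so 339^17 ≡ 424·339 ≡ 56 (mod 449)
R · y^e mod p:
20^2 = 400
20^4 ≡ 400^2 = 160000 ≡ 156
20^8 ≡ 156^2 = 24336 ≡ 90
20^16 ≡ 90^2 = 8100 ≡ 18
20^32 ≡ 18^2 = 324
20^64 ≡ 324^2 = 104976 ≡ 359
20^128 ≡ 359^2 = 128881 ≡ 18
20^256 ≡ 18^2 = 324
389 = 256 + 128 + 4 + 1, so 20^389 ≡ 324·18·156·20 ≡ 115 (mod 449)
102·115 = 11730 ≡ 56 (mod 449)
56 ≡ 56 (mod 449); signature holds.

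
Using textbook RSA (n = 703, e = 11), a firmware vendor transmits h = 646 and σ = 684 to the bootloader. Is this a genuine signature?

σ^2 ≡ 684^2 = 467856 ≡ 361
σ^4 ≡ 361^2 = 130321 ≡ 266
σ^8 ≡ 266^2 = 70756 ≡ 456
11 = 8 + 2 + 1, so σ^11 ≡ 456·361·684 ≡ 646 (mod 703)
σ^11 mod 703 = 646 matches h.

genuine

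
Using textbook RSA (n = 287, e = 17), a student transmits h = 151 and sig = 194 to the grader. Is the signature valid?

invalid

Squares mod 287: sig^1≡194, sig^2≡39, sig^4≡86, sig^8≡221, sig^16≡51
17 = 16 + 1, so sig^17 ≡ 51·194 ≡ 136 (mod 287)
136 ≠ 151, so verification fails.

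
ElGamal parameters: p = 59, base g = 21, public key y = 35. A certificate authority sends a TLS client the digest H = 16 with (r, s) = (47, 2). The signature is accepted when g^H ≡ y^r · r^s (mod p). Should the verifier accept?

Left side g^H mod p:
21^2 = 441 ≡ 28
21^4 ≡ 28^2 = 784 ≡ 17
21^8 ≡ 17^2 = 289 ≡ 53
21^16 ≡ 53^2 = 2809 ≡ 36
Right side y^r · r^s mod p:
35^2 = 1225 ≡ 45
35^4 ≡ 45^2 = 2025 ≡ 19
35^8 ≡ 19^2 = 361 ≡ 7
35^16 ≡ 7^2 = 49
35^32 ≡ 49^2 = 2401 ≡ 41
47 = 32 + 8 + 4 + 2 + 1, so 35^47 ≡ 41·7·19·45·35 ≡ 22 (mod 59)
47^2 = 2209 ≡ 26
22·26 = 572 ≡ 41 (mod 59)
36 ≠ 41, so verification fails.

reject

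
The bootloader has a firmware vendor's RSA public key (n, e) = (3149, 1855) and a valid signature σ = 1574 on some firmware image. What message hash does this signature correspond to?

1530

σ^2 ≡ 1574^2 = 2477476 ≡ 2362
σ^4 ≡ 2362^2 = 5579044 ≡ 2165
σ^8 ≡ 2165^2 = 4687225 ≡ 1513
σ^16 ≡ 1513^2 = 2289169 ≡ 2995
σ^32 ≡ 2995^2 = 8970025 ≡ 1673
σ^64 ≡ 1673^2 = 2798929 ≡ 2617
σ^128 ≡ 2617^2 = 6848689 ≡ 2763
σ^256 ≡ 2763^2 = 7634169 ≡ 993
σ^512 ≡ 993^2 = 986049 ≡ 412
σ^1024 ≡ 412^2 = 169744 ≡ 2847
1855 = 1024 + 512 + 256 + 32 + 16 + 8 + 4 + 2 + 1, so σ^1855 ≡ 2847·412·993·1673·2995·1513·2165·2362·1574 ≡ 1530 (mod 3149)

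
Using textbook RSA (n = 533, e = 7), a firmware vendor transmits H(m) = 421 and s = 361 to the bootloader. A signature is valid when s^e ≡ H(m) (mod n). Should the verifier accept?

s^2 ≡ 361^2 = 130321 ≡ 269
s^4 ≡ 269^2 = 72361 ≡ 406
7 = 4 + 2 + 1, so s^7 ≡ 406·269·361 ≡ 244 (mod 533)
The recovered value 244 does not match the digest 421.

reject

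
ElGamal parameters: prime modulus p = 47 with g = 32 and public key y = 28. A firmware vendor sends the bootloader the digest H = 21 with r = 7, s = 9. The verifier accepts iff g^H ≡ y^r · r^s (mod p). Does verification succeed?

fails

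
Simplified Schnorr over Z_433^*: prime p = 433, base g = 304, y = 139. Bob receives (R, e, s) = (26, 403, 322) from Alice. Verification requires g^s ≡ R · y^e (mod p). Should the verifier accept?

reject

g^s mod p:
304^2 = 92416 ≡ 187
304^4 ≡ 187^2 = 34969 ≡ 329
304^8 ≡ 329^2 = 108241 ≡ 424
304^16 ≡ 424^2 = 179776 ≡ 81
304^32 ≡ 81^2 = 6561 ≡ 66
304^64 ≡ 66^2 = 4356 ≡ 26
304^128 ≡ 26^2 = 676 ≡ 243
304^256 ≡ 243^2 = 59049 ≡ 161
322 = 256 + 64 + 2, so 304^322 ≡ 161·26·187 ≡ 351 (mod 433)
R · y^e mod p:
139^2 = 19321 ≡ 269
139^4 ≡ 269^2 = 72361 ≡ 50
139^8 ≡ 50^2 = 2500 ≡ 335
139^16 ≡ 335^2 = 112225 ≡ 78
139^32 ≡ 78^2 = 6084 ≡ 22
139^64 ≡ 22^2 = 484 ≡ 51
139^128 ≡ 51^2 = 2601 ≡ 3
139^256 ≡ 3^2 = 9
403 = 256 + 128 + 16 + 2 + 1, so 139^403 ≡ 9·3·78·269·139 ≡ 66 (mod 433)
26·66 = 1716 ≡ 417 (mod 433)
351 ≠ 417; the check fails.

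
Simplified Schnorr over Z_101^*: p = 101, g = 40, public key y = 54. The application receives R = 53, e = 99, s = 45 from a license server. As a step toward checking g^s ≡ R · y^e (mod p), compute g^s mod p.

44

40^2 = 1600 ≡ 85
40^4 ≡ 85^2 = 7225 ≡ 54
40^8 ≡ 54^2 = 2916 ≡ 88
40^16 ≡ 88^2 = 7744 ≡ 68
40^32 ≡ 68^2 = 4624 ≡ 79
45 = 32 + 8 + 4 + 1, so 40^45 ≡ 79·88·54·40 ≡ 44 (mod 101)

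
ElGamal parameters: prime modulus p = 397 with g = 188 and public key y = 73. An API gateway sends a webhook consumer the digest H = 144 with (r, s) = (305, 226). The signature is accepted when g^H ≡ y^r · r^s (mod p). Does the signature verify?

Left side g^H mod p:
188^2 = 35344 ≡ 11
188^4 ≡ 11^2 = 121
188^8 ≡ 121^2 = 14641 ≡ 349
188^16 ≡ 349^2 = 121801 ≡ 319
188^32 ≡ 319^2 = 101761 ≡ 129
188^64 ≡ 129^2 = 16641 ≡ 364
188^128 ≡ 364^2 = 132496 ≡ 295
144 = 128 + 16, so 188^144 ≡ 295·319 ≡ 16 (mod 397)
Right side y^r · r^s mod p:
73^2 = 5329 ≡ 168
73^4 ≡ 168^2 = 28224 ≡ 37
73^8 ≡ 37^2 = 1369 ≡ 178
73^16 ≡ 178^2 = 31684 ≡ 321
73^32 ≡ 321^2 = 103041 ≡ 218
73^64 ≡ 218^2 = 47524 ≡ 281
73^128 ≡ 281^2 = 78961 ≡ 355
73^256 ≡ 355^2 = 126025 ≡ 176
305 = 256 + 32 + 16 + 1, so 73^305 ≡ 176·218·321·73 ≡ 178 (mod 397)
305^2 = 93025 ≡ 127
305^4 ≡ 127^2 = 16129 ≡ 249
305^8 ≡ 249^2 = 62001 ≡ 69
305^16 ≡ 69^2 = 4761 ≡ 394
305^32 ≡ 394^2 = 155236 ≡ 9
305^64 ≡ 9^2 = 81
305^128 ≡ 81^2 = 6561 ≡ 209
226 = 128 + 64 + 32 + 2, so 305^226 ≡ 209·81·9·127 ≡ 67 (mod 397)
178·67 = 11926 ≡ 16 (mod 397)
16 ≡ 16 (mod 397), so the signature is genuine.

verifies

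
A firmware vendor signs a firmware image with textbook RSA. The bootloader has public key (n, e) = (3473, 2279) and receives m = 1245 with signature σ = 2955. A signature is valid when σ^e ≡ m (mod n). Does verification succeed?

Squares mod 3473: σ^1≡2955, σ^2≡903, σ^4≡2727, σ^8≡836, σ^16≡823, σ^32≡94, σ^64≡1890, σ^128≡1856, σ^256≡2993, σ^512≡1182, σ^1024≡978, σ^2048≡1409
2279 = 2048 + 128 + 64 + 32 + 4 + 2 + 1, so σ^2279 ≡ 1409·1856·1890·94·2727·903·2955 ≡ 1972 (mod 3473)
σ^2279 mod 3473 = 1972, but m = 1245.

fails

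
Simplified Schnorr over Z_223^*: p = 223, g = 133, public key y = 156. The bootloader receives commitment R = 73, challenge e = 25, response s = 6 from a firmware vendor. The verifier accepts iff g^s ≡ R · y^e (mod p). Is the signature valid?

g^s mod p:
Squares mod 223: 133^1≡133, 133^2≡72, 133^4≡55
6 = 4 + 2, so 133^6 ≡ 55·72 ≡ 169 (mod 223)
R · y^e mod p:
Squares mod 223: 156^1≡156, 156^2≡29, 156^4≡172, 156^8≡148, 156^16≡50
25 = 16 + 8 + 1, so 156^25 ≡ 50·148·156 ≡ 152 (mod 223)
73·152 = 11096 ≡ 169 (mod 223)
169 ≡ 169 (mod 223); signature holds.

valid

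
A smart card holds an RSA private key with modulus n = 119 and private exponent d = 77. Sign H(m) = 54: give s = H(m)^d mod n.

(H(m))^2 ≡ 54^2 = 2916 ≡ 60
(H(m))^4 ≡ 60^2 = 3600 ≡ 30
(H(m))^8 ≡ 30^2 = 900 ≡ 67
(H(m))^16 ≡ 67^2 = 4489 ≡ 86
(H(m))^32 ≡ 86^2 = 7396 ≡ 18
(H(m))^64 ≡ 18^2 = 324 ≡ 86
77 = 64 + 8 + 4 + 1, so (H(m))^77 ≡ 86·67·30·54 ≡ 80 (mod 119)

80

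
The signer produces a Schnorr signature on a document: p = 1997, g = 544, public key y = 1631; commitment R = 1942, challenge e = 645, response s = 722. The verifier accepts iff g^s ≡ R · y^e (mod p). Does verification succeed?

g^s mod p:
544^2 = 295936 ≡ 380
544^4 ≡ 380^2 = 144400 ≡ 616
544^8 ≡ 616^2 = 379456 ≡ 26
544^16 ≡ 26^2 = 676
544^32 ≡ 676^2 = 456976 ≡ 1660
544^64 ≡ 1660^2 = 2755600 ≡ 1737
544^128 ≡ 1737^2 = 3017169 ≡ 1699
544^256 ≡ 1699^2 = 2886601 ≡ 936
544^512 ≡ 936^2 = 876096 ≡ 1410
722 = 512 + 128 + 64 + 16 + 2, so 544^722 ≡ 1410·1699·1737·676·380 ≡ 297 (mod 1997)
R · y^e mod p:
1631^2 = 2660161 ≡ 157
1631^4 ≡ 157^2 = 24649 ≡ 685
1631^8 ≡ 685^2 = 469225 ≡ 1927
1631^16 ≡ 1927^2 = 3713329 ≡ 906
1631^32 ≡ 906^2 = 820836 ≡ 69
1631^64 ≡ 69^2 = 4761 ≡ 767
1631^128 ≡ 767^2 = 588289 ≡ 1171
1631^256 ≡ 1171^2 = 1371241 ≡ 1299
1631^512 ≡ 1299^2 = 1687401 ≡ 1933
645 = 512 + 128 + 4 + 1, so 1631^645 ≡ 1933·1171·685·1631 ≡ 394 (mod 1997)
1942·394 = 765148 ≡ 297 (mod 1997)
297 ≡ 297 (mod 1997); signature holds.

passes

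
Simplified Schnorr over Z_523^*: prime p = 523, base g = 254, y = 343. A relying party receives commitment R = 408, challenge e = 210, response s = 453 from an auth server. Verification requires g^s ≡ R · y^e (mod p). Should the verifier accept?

g^s mod p:
254^2 = 64516 ≡ 187
254^4 ≡ 187^2 = 34969 ≡ 451
254^8 ≡ 451^2 = 203401 ≡ 477
254^16 ≡ 477^2 = 227529 ≡ 24
254^32 ≡ 24^2 = 576 ≡ 53
254^64 ≡ 53^2 = 2809 ≡ 194
254^128 ≡ 194^2 = 37636 ≡ 503
254^256 ≡ 503^2 = 253009 ≡ 400
453 = 256 + 128 + 64 + 4 + 1, so 254^453 ≡ 400·503·194·451·254 ≡ 304 (mod 523)
R · y^e mod p:
343^2 = 117649 ≡ 497
343^4 ≡ 497^2 = 247009 ≡ 153
343^8 ≡ 153^2 = 23409 ≡ 397
343^16 ≡ 397^2 = 157609 ≡ 186
343^32 ≡ 186^2 = 34596 ≡ 78
343^64 ≡ 78^2 = 6084 ≡ 331
343^128 ≡ 331^2 = 109561 ≡ 254
210 = 128 + 64 + 16 + 2, so 343^210 ≡ 254·331·186·497 ≡ 428 (mod 523)
408·428 = 174624 ≡ 465 (mod 523)
304 ≠ 465; the check fails.

reject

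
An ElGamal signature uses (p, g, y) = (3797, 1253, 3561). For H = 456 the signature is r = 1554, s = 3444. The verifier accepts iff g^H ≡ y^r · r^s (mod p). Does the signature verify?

Left side g^H mod p:
1253^2 = 1570009 ≡ 1848
1253^4 ≡ 1848^2 = 3415104 ≡ 1601
1253^8 ≡ 1601^2 = 2563201 ≡ 226
1253^16 ≡ 226^2 = 51076 ≡ 1715
1253^32 ≡ 1715^2 = 2941225 ≡ 2347
1253^64 ≡ 2347^2 = 5508409 ≡ 2759
1253^128 ≡ 2759^2 = 7612081 ≡ 2893
1253^256 ≡ 2893^2 = 8369449 ≡ 861
456 = 256 + 128 + 64 + 8, so 1253^456 ≡ 861·2893·2759·226 ≡ 3490 (mod 3797)
Right side y^r · r^s mod p:
3561^2 = 12680721 ≡ 2538
3561^4 ≡ 2538^2 = 6441444 ≡ 1732
3561^8 ≡ 1732^2 = 2999824 ≡ 194
3561^16 ≡ 194^2 = 37636 ≡ 3463
3561^32 ≡ 3463^2 = 11992369 ≡ 1443
3561^64 ≡ 1443^2 = 2082249 ≡ 1493
3561^128 ≡ 1493^2 = 2229049 ≡ 210
3561^256 ≡ 210^2 = 44100 ≡ 2333
3561^512 ≡ 2333^2 = 5442889 ≡ 1788
3561^1024 ≡ 1788^2 = 3196944 ≡ 3667
1554 = 1024 + 512 + 16 + 2, so 3561^1554 ≡ 3667·1788·3463·2538 ≡ 1127 (mod 3797)
1554^2 = 2414916 ≡ 24
1554^4 ≡ 24^2 = 576
1554^8 ≡ 576^2 = 331776 ≡ 1437
1554^16 ≡ 1437^2 = 2064969 ≡ 3198
1554^32 ≡ 3198^2 = 10227204 ≡ 1883
1554^64 ≡ 1883^2 = 3545689 ≡ 3088
1554^128 ≡ 3088^2 = 9535744 ≡ 1477
1554^256 ≡ 1477^2 = 2181529 ≡ 2051
1554^512 ≡ 2051^2 = 4206601 ≡ 3322
1554^1024 ≡ 3322^2 = 11035684 ≡ 1602
1554^2048 ≡ 1602^2 = 2566404 ≡ 3429
3444 = 2048 + 1024 + 256 + 64 + 32 + 16 + 4, so 1554^3444 ≡ 3429·1602·2051·3088·1883·3198·576 ≡ 1563 (mod 3797)
1127·1563 = 1761501 ≡ 3490 (mod 3797)
3490 ≡ 3490 (mod 3797), so the signature is genuine.

verifies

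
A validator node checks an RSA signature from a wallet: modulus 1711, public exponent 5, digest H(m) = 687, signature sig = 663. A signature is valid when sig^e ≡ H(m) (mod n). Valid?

Squares mod 1711: sig^1≡663, sig^2≡1553, sig^4≡1010
5 = 4 + 1, so sig^5 ≡ 1010·663 ≡ 629 (mod 1711)
629 ≠ 687, so verification fails.

no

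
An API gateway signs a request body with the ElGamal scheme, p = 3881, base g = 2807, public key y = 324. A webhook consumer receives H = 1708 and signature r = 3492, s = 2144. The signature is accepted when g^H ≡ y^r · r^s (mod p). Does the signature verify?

Left side g^H mod p:
2807^2 = 7879249 ≡ 819
2807^4 ≡ 819^2 = 670761 ≡ 3229
2807^8 ≡ 3229^2 = 10426441 ≡ 2075
2807^16 ≡ 2075^2 = 4305625 ≡ 1596
2807^32 ≡ 1596^2 = 2547216 ≡ 1280
2807^64 ≡ 1280^2 = 1638400 ≡ 618
2807^128 ≡ 618^2 = 381924 ≡ 1586
2807^256 ≡ 1586^2 = 2515396 ≡ 508
2807^512 ≡ 508^2 = 258064 ≡ 1918
2807^1024 ≡ 1918^2 = 3678724 ≡ 3417
1708 = 1024 + 512 + 128 + 32 + 8 + 4, so 2807^1708 ≡ 3417·1918·1586·1280·2075·3229 ≡ 1813 (mod 3881)
Right side y^r · r^s mod p:
324^2 = 104976 ≡ 189
324^4 ≡ 189^2 = 35721 ≡ 792
324^8 ≡ 792^2 = 627264 ≡ 2423
324^16 ≡ 2423^2 = 5870929 ≡ 2857
324^32 ≡ 2857^2 = 8162449 ≡ 706
324^64 ≡ 706^2 = 498436 ≡ 1668
324^128 ≡ 1668^2 = 2782224 ≡ 3428
324^256 ≡ 3428^2 = 11751184 ≡ 3397
324^512 ≡ 3397^2 = 11539609 ≡ 1396
324^1024 ≡ 1396^2 = 1948816 ≡ 554
324^2048 ≡ 554^2 = 306916 ≡ 317
3492 = 2048 + 1024 + 256 + 128 + 32 + 4, so 324^3492 ≡ 317·554·3397·3428·706·792 ≡ 1 (mod 3881)
3492^2 = 12194064 ≡ 3843
3492^4 ≡ 3843^2 = 14768649 ≡ 1444
3492^8 ≡ 1444^2 = 2085136 ≡ 1039
3492^16 ≡ 1039^2 = 1079521 ≡ 603
3492^32 ≡ 603^2 = 363609 ≡ 2676
3492^64 ≡ 2676^2 = 7160976 ≡ 531
3492^128 ≡ 531^2 = 281961 ≡ 2529
3492^256 ≡ 2529^2 = 6395841 ≡ 3834
3492^512 ≡ 3834^2 = 14699556 ≡ 2209
3492^1024 ≡ 2209^2 = 4879681 ≡ 1264
3492^2048 ≡ 1264^2 = 1597696 ≡ 2605
2144 = 2048 + 64 + 32, so 3492^2144 ≡ 2605·531·2676 ≡ 1248 (mod 3881)
1·1248 = 1248 ≡ 1248 (mod 3881)
1813 ≠ 1248, so verification fails.

does not verify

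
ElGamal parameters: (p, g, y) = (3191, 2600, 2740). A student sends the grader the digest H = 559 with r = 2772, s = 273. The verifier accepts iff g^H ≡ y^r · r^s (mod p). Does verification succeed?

passes

Left side g^H mod p:
2600^2 = 6760000 ≡ 1462
2600^4 ≡ 1462^2 = 2137444 ≡ 2665
2600^8 ≡ 2665^2 = 7102225 ≡ 2250
2600^16 ≡ 2250^2 = 5062500 ≡ 1574
2600^32 ≡ 1574^2 = 2477476 ≡ 1260
2600^64 ≡ 1260^2 = 1587600 ≡ 1673
2600^128 ≡ 1673^2 = 2798929 ≡ 422
2600^256 ≡ 422^2 = 178084 ≡ 2579
2600^512 ≡ 2579^2 = 6651241 ≡ 1197
559 = 512 + 32 + 8 + 4 + 2 + 1, so 2600^559 ≡ 1197·1260·2250·2665·1462·2600 ≡ 329 (mod 3191)
Right side y^r · r^s mod p:
2740^2 = 7507600 ≡ 2368
2740^4 ≡ 2368^2 = 5607424 ≡ 837
2740^8 ≡ 837^2 = 700569 ≡ 1740
2740^16 ≡ 1740^2 = 3027600 ≡ 2532
2740^32 ≡ 2532^2 = 6411024 ≡ 305
2740^64 ≡ 305^2 = 93025 ≡ 486
2740^128 ≡ 486^2 = 236196 ≡ 62
2740^256 ≡ 62^2 = 3844 ≡ 653
2740^512 ≡ 653^2 = 426409 ≡ 2006
2740^1024 ≡ 2006^2 = 4024036 ≡ 185
2740^2048 ≡ 185^2 = 34225 ≡ 2315
2772 = 2048 + 512 + 128 + 64 + 16 + 4, so 2740^2772 ≡ 2315·2006·62·486·2532·837 ≡ 824 (mod 3191)
2772^2 = 7683984 ≡ 56
2772^4 ≡ 56^2 = 3136
2772^8 ≡ 3136^2 = 9834496 ≡ 3025
2772^16 ≡ 3025^2 = 9150625 ≡ 2028
2772^32 ≡ 2028^2 = 4112784 ≡ 2776
2772^64 ≡ 2776^2 = 7706176 ≡ 3102
2772^128 ≡ 3102^2 = 9622404 ≡ 1539
2772^256 ≡ 1539^2 = 2368521 ≡ 799
273 = 256 + 16 + 1, so 2772^273 ≡ 799·2028·2772 ≡ 438 (mod 3191)
824·438 = 360912 ≡ 329 (mod 3191)
329 ≡ 329 (mod 3191), so the signature is genuine.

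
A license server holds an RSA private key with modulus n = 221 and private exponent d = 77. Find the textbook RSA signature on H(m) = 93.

162

(H(m))^2 ≡ 93^2 = 8649 ≡ 30
(H(m))^4 ≡ 30^2 = 900 ≡ 16
(H(m))^8 ≡ 16^2 = 256 ≡ 35
(H(m))^16 ≡ 35^2 = 1225 ≡ 120
(H(m))^32 ≡ 120^2 = 14400 ≡ 35
(H(m))^64 ≡ 35^2 = 1225 ≡ 120
77 = 64 + 8 + 4 + 1, so (H(m))^77 ≡ 120·35·16·93 ≡ 162 (mod 221)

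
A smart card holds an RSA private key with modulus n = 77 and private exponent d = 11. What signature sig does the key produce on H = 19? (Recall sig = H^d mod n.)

H^2 ≡ 19^2 = 361 ≡ 53
H^4 ≡ 53^2 = 2809 ≡ 37
H^8 ≡ 37^2 = 1369 ≡ 60
11 = 8 + 2 + 1, so H^11 ≡ 60·53·19 ≡ 52 (mod 77)

52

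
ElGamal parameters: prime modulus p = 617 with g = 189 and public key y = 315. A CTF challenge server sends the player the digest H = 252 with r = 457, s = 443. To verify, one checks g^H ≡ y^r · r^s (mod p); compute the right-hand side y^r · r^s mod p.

504

315^457 mod 617 = 521
457^443 mod 617 = 149
y^r · r^s ≡ 521·149 = 77629 ≡ 504 (mod 617)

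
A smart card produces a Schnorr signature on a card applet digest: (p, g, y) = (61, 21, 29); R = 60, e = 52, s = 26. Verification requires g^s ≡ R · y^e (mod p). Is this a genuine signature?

genuine

g^s mod p:
21^2 = 441 ≡ 14
21^4 ≡ 14^2 = 196 ≡ 13
21^8 ≡ 13^2 = 169 ≡ 47
21^16 ≡ 47^2 = 2209 ≡ 13
26 = 16 + 8 + 2, so 21^26 ≡ 13·47·14 ≡ 14 (mod 61)
R · y^e mod p:
29^2 = 841 ≡ 48
29^4 ≡ 48^2 = 2304 ≡ 47
29^8 ≡ 47^2 = 2209 ≡ 13
29^16 ≡ 13^2 = 169 ≡ 47
29^32 ≡ 47^2 = 2209 ≡ 13
52 = 32 + 16 + 4, so 29^52 ≡ 13·47·47 ≡ 47 (mod 61)
60·47 = 2820 ≡ 14 (mod 61)
14 ≡ 14 (mod 61); signature holds.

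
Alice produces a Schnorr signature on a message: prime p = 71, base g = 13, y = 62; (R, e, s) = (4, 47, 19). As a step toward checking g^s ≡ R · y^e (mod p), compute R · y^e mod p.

69

Squares mod 71: 62^1≡62, 62^2≡10, 62^4≡29, 62^8≡60, 62^16≡50, 62^32≡15
47 = 32 + 8 + 4 + 2 + 1, so 62^47 ≡ 15·60·29·10·62 ≡ 35 (mod 71)
R · y^e ≡ 4·35 = 140 ≡ 69 (mod 71)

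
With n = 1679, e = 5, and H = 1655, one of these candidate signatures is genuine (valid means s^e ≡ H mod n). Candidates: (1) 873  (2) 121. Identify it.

1

Candidate 1: 873^2 = 762129 ≡ 1542; 873^4 ≡ 1542^2 = 2377764 ≡ 300; 5 = 4 + 1, so 873^5 ≡ 300·873 ≡ 1655 (mod 1679)
  → matches H = 1655
Candidate 2: 121^2 = 14641 ≡ 1209; 121^4 ≡ 1209^2 = 1461681 ≡ 951; 5 = 4 + 1, so 121^5 ≡ 951·121 ≡ 899 (mod 1679)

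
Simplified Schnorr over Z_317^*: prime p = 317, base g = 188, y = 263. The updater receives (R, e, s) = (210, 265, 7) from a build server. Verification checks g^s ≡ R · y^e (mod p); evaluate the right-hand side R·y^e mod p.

263^2 = 69169 ≡ 63
263^4 ≡ 63^2 = 3969 ≡ 165
263^8 ≡ 165^2 = 27225 ≡ 280
263^16 ≡ 280^2 = 78400 ≡ 101
263^32 ≡ 101^2 = 10201 ≡ 57
263^64 ≡ 57^2 = 3249 ≡ 79
263^128 ≡ 79^2 = 6241 ≡ 218
263^256 ≡ 218^2 = 47524 ≡ 291
265 = 256 + 8 + 1, so 263^265 ≡ 291·280·263 ≡ 40 (mod 317)
R · y^e ≡ 210·40 = 8400 ≡ 158 (mod 317)

158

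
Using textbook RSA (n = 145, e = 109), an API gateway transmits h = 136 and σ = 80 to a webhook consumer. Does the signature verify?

does not verify

Squares mod 145: σ^1≡80, σ^2≡20, σ^4≡110, σ^8≡65, σ^16≡20, σ^32≡110, σ^64≡65
109 = 64 + 32 + 8 + 4 + 1, so σ^109 ≡ 65·110·65·110·80 ≡ 35 (mod 145)
σ^109 mod 145 = 35, but h = 136.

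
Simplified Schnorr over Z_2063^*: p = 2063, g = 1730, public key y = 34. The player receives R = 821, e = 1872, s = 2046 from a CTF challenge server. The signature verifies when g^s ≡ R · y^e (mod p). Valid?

g^s mod p:
Squares mod 2063: 1730^1≡1730, 1730^2≡1550, 1730^4≡1168, 1730^8≡581, 1730^16≡1292, 1730^32≡297, 1730^64≡1563, 1730^128≡377, 1730^256≡1845, 1730^512≡75, 1730^1024≡1499
2046 = 1024 + 512 + 256 + 128 + 64 + 32 + 16 + 8 + 4 + 2, so 1730^2046 ≡ 1499·75·1845·377·1563·297·1292·581·1168·1550 ≡ 1081 (mod 2063)
R · y^e mod p:
Squares mod 2063: 34^1≡34, 34^2≡1156, 34^4≡1575, 34^8≡899, 34^16≡1568, 34^32≡1591, 34^64≡2043, 34^128≡400, 34^256≡1149, 34^512≡1944, 34^1024≡1783
1872 = 1024 + 512 + 256 + 64 + 16, so 34^1872 ≡ 1783·1944·1149·2043·1568 ≡ 725 (mod 2063)
821·725 = 595225 ≡ 1081 (mod 2063)
1081 ≡ 1081 (mod 2063); signature holds.

yes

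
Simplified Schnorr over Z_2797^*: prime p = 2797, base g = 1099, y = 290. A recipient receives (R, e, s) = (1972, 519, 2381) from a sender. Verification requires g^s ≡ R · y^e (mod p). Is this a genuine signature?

g^s mod p:
1099^2 = 1207801 ≡ 2294
1099^4 ≡ 2294^2 = 5262436 ≡ 1279
1099^8 ≡ 1279^2 = 1635841 ≡ 2393
1099^16 ≡ 2393^2 = 5726449 ≡ 990
1099^32 ≡ 990^2 = 980100 ≡ 1150
1099^64 ≡ 1150^2 = 1322500 ≡ 2316
1099^128 ≡ 2316^2 = 5363856 ≡ 2007
1099^256 ≡ 2007^2 = 4028049 ≡ 369
1099^512 ≡ 369^2 = 136161 ≡ 1905
1099^1024 ≡ 1905^2 = 3629025 ≡ 1316
1099^2048 ≡ 1316^2 = 1731856 ≡ 513
2381 = 2048 + 256 + 64 + 8 + 4 + 1, so 1099^2381 ≡ 513·369·2316·2393·1279·1099 ≡ 1763 (mod 2797)
R · y^e mod p:
290^2 = 84100 ≡ 190
290^4 ≡ 190^2 = 36100 ≡ 2536
290^8 ≡ 2536^2 = 6431296 ≡ 993
290^16 ≡ 993^2 = 986049 ≡ 1505
290^32 ≡ 1505^2 = 2265025 ≡ 2252
290^64 ≡ 2252^2 = 5071504 ≡ 543
290^128 ≡ 543^2 = 294849 ≡ 1164
290^256 ≡ 1164^2 = 1354896 ≡ 1148
290^512 ≡ 1148^2 = 1317904 ≡ 517
519 = 512 + 4 + 2 + 1, so 290^519 ≡ 517·2536·190·290 ≡ 1452 (mod 2797)
1972·1452 = 2863344 ≡ 2013 (mod 2797)
1763 ≠ 2013; the check fails.

forged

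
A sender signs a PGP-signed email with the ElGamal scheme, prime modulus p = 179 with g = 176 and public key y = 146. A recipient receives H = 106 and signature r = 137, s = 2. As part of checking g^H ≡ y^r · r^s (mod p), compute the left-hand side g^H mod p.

Squares mod 179: 176^1≡176, 176^2≡9, 176^4≡81, 176^8≡117, 176^16≡85, 176^32≡65, 176^64≡108
106 = 64 + 32 + 8 + 2, so 176^106 ≡ 108·65·117·9 ≡ 76 (mod 179)

76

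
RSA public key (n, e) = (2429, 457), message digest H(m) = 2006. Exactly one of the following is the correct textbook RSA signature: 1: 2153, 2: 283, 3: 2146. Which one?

Candidate 1: Squares mod 2429: 2153^1≡2153, 2153^2≡877, 2153^4≡1565, 2153^8≡793, 2153^16≡2167, 2153^32≡632, 2153^64≡1068, 2153^128≡1423, 2153^256≡1572; 457 = 256 + 128 + 64 + 8 + 1, so 2153^457 ≡ 1572·1423·1068·793·2153 ≡ 508 (mod 2429)
Candidate 2: Squares mod 2429: 283^1≡283, 283^2≡2361, 283^4≡2195, 283^8≡1318, 283^16≡389, 283^32≡723, 283^64≡494, 283^128≡1136, 283^256≡697; 457 = 256 + 128 + 64 + 8 + 1, so 283^457 ≡ 697·1136·494·1318·283 ≡ 423 (mod 2429)
Candidate 3: Squares mod 2429: 2146^1≡2146, 2146^2≡2361, 2146^4≡2195, 2146^8≡1318, 2146^16≡389, 2146^32≡723, 2146^64≡494, 2146^128≡1136, 2146^256≡697; 457 = 256 + 128 + 64 + 8 + 1, so 2146^457 ≡ 697·1136·494·1318·2146 ≡ 2006 (mod 2429)
  → matches H(m) = 2006

3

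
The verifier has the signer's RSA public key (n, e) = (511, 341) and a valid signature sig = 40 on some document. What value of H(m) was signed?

Squares mod 511: sig^1≡40, sig^2≡67, sig^4≡401, sig^8≡347, sig^16≡324, sig^32≡221, sig^64≡296, sig^128≡235, sig^256≡37
341 = 256 + 64 + 16 + 4 + 1, so sig^341 ≡ 37·296·324·401·40 ≡ 472 (mod 511)

472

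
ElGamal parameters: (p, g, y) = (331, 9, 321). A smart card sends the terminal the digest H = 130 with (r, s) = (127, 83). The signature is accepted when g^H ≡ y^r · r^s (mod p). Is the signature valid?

Left side g^H mod p:
9^2 = 81
9^4 ≡ 81^2 = 6561 ≡ 272
9^8 ≡ 272^2 = 73984 ≡ 171
9^16 ≡ 171^2 = 29241 ≡ 113
9^32 ≡ 113^2 = 12769 ≡ 191
9^64 ≡ 191^2 = 36481 ≡ 71
9^128 ≡ 71^2 = 5041 ≡ 76
130 = 128 + 2, so 9^130 ≡ 76·81 ≡ 198 (mod 331)
Right side y^r · r^s mod p:
321^2 = 103041 ≡ 100
321^4 ≡ 100^2 = 10000 ≡ 70
321^8 ≡ 70^2 = 4900 ≡ 266
321^16 ≡ 266^2 = 70756 ≡ 253
321^32 ≡ 253^2 = 64009 ≡ 126
321^64 ≡ 126^2 = 15876 ≡ 319
127 = 64 + 32 + 16 + 8 + 4 + 2 + 1, so 321^127 ≡ 319·126·253·266·70·100·321 ≡ 118 (mod 331)
127^2 = 16129 ≡ 241
127^4 ≡ 241^2 = 58081 ≡ 156
127^8 ≡ 156^2 = 24336 ≡ 173
127^16 ≡ 173^2 = 29929 ≡ 139
127^32 ≡ 139^2 = 19321 ≡ 123
127^64 ≡ 123^2 = 15129 ≡ 234
83 = 64 + 16 + 2 + 1, so 127^83 ≡ 234·139·241·127 ≡ 69 (mod 331)
118·69 = 8142 ≡ 198 (mod 331)
198 ≡ 198 (mod 331), so the signature is genuine.

valid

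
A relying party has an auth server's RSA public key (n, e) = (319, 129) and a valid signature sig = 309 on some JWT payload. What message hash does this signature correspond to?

188

sig^129 mod 319 = 188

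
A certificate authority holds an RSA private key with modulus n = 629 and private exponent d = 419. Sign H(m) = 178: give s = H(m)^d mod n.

Squares mod 629: (H(m))^1≡178, (H(m))^2≡234, (H(m))^4≡33, (H(m))^8≡460, (H(m))^16≡256, (H(m))^32≡120, (H(m))^64≡562, (H(m))^128≡86, (H(m))^256≡477
419 = 256 + 128 + 32 + 2 + 1, so (H(m))^419 ≡ 477·86·120·234·178 ≡ 546 (mod 629)

546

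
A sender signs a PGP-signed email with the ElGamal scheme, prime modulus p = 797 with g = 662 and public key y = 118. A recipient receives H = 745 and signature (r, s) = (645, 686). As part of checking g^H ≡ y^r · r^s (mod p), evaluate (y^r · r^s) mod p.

118^2 = 13924 ≡ 375
118^4 ≡ 375^2 = 140625 ≡ 353
118^8 ≡ 353^2 = 124609 ≡ 277
118^16 ≡ 277^2 = 76729 ≡ 217
118^32 ≡ 217^2 = 47089 ≡ 66
118^64 ≡ 66^2 = 4356 ≡ 371
118^128 ≡ 371^2 = 137641 ≡ 557
118^256 ≡ 557^2 = 310249 ≡ 216
118^512 ≡ 216^2 = 46656 ≡ 430
645 = 512 + 128 + 4 + 1, so 118^645 ≡ 430·557·353·118 ≡ 24 (mod 797)
645^2 = 416025 ≡ 788
645^4 ≡ 788^2 = 620944 ≡ 81
645^8 ≡ 81^2 = 6561 ≡ 185
645^16 ≡ 185^2 = 34225 ≡ 751
645^32 ≡ 751^2 = 564001 ≡ 522
645^64 ≡ 522^2 = 272484 ≡ 707
645^128 ≡ 707^2 = 499849 ≡ 130
645^256 ≡ 130^2 = 16900 ≡ 163
645^512 ≡ 163^2 = 26569 ≡ 268
686 = 512 + 128 + 32 + 8 + 4 + 2, so 645^686 ≡ 268·130·522·185·81·788 ≡ 604 (mod 797)
y^r · r^s ≡ 24·604 = 14496 ≡ 150 (mod 797)

150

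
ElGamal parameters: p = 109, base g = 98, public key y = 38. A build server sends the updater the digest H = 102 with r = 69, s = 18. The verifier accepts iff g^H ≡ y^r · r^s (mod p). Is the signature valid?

invalid

Left side g^H mod p:
Squares mod 109: 98^1≡98, 98^2≡12, 98^4≡35, 98^8≡26, 98^16≡22, 98^32≡48, 98^64≡15
102 = 64 + 32 + 4 + 2, so 98^102 ≡ 15·48·35·12 ≡ 34 (mod 109)
Right side y^r · r^s mod p:
Squares mod 109: 38^1≡38, 38^2≡27, 38^4≡75, 38^8≡66, 38^16≡105, 38^32≡16, 38^64≡38
69 = 64 + 4 + 1, so 38^69 ≡ 38·75·38 ≡ 63 (mod 109)
Squares mod 109: 69^1≡69, 69^2≡74, 69^4≡26, 69^8≡22, 69^16≡48
18 = 16 + 2, so 69^18 ≡ 48·74 ≡ 64 (mod 109)
63·64 = 4032 ≡ 108 (mod 109)
34 ≠ 108, so verification fails.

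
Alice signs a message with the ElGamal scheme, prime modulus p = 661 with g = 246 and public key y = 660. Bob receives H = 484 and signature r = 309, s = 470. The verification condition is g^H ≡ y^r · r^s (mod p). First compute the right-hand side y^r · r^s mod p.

364

Squares mod 661: 660^1≡660, 660^2≡1, 660^4≡1, 660^8≡1, 660^16≡1, 660^32≡1, 660^64≡1, 660^128≡1, 660^256≡1
309 = 256 + 32 + 16 + 4 + 1, so 660^309 ≡ 1·1·1·1·660 ≡ 660 (mod 661)
Squares mod 661: 309^1≡309, 309^2≡297, 309^4≡296, 309^8≡364, 309^16≡296, 309^32≡364, 309^64≡296, 309^128≡364, 309^256≡296
470 = 256 + 128 + 64 + 16 + 4 + 2, so 309^470 ≡ 296·364·296·296·296·297 ≡ 297 (mod 661)
y^r · r^s ≡ 660·297 = 196020 ≡ 364 (mod 661)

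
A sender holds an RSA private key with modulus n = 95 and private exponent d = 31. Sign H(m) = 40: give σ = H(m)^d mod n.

60

(H(m))^2 ≡ 40^2 = 1600 ≡ 80
(H(m))^4 ≡ 80^2 = 6400 ≡ 35
(H(m))^8 ≡ 35^2 = 1225 ≡ 85
(H(m))^16 ≡ 85^2 = 7225 ≡ 5
31 = 16 + 8 + 4 + 2 + 1, so (H(m))^31 ≡ 5·85·35·80·40 ≡ 60 (mod 95)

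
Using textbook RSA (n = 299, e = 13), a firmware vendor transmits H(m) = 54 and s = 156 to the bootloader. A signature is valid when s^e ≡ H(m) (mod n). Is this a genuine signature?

Squares mod 299: s^1≡156, s^2≡117, s^4≡234, s^8≡39
13 = 8 + 4 + 1, so s^13 ≡ 39·234·156 ≡ 117 (mod 299)
The recovered value 117 does not match the digest 54.

forged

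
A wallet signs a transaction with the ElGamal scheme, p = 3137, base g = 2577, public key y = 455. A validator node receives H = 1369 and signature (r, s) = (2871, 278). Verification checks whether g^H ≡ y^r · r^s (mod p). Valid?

Left side g^H mod p:
Squares mod 3137: 2577^1≡2577, 2577^2≡3037, 2577^4≡589, 2577^8≡1851, 2577^16≡597, 2577^32≡1928, 2577^64≡2976, 2577^128≡825, 2577^256≡3033, 2577^512≡1405, 2577^1024≡852
1369 = 1024 + 256 + 64 + 16 + 8 + 1, so 2577^1369 ≡ 852·3033·2976·597·1851·2577 ≡ 2871 (mod 3137)
Right side y^r · r^s mod p:
Squares mod 3137: 455^1≡455, 455^2≡3120, 455^4≡289, 455^8≡1959, 455^16≡1130, 455^32≡141, 455^64≡1059, 455^128≡1572, 455^256≡2365, 455^512≡3091, 455^1024≡2116, 455^2048≡957
2871 = 2048 + 512 + 256 + 32 + 16 + 4 + 2 + 1, so 455^2871 ≡ 957·3091·2365·141·1130·289·3120·455 ≡ 1873 (mod 3137)
Squares mod 3137: 2871^1≡2871, 2871^2≡1742, 2871^4≡1085, 2871^8≡850, 2871^16≡990, 2871^32≡1356, 2871^64≡454, 2871^128≡2211, 2871^256≡1075
278 = 256 + 16 + 4 + 2, so 2871^278 ≡ 1075·990·1085·1742 ≡ 1802 (mod 3137)
1873·1802 = 3375146 ≡ 2871 (mod 3137)
2871 ≡ 2871 (mod 3137), so the signature is genuine.

yes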